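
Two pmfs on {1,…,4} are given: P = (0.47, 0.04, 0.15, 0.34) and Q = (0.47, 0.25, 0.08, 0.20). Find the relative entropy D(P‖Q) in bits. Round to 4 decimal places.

D(P‖Q) = Σ p·log₂(p/q).
  0.47·log₂(0.47/0.47) = 0.00000
  0.04·log₂(0.04/0.25) = -0.10575
  0.15·log₂(0.15/0.08) = 0.13603
  0.34·log₂(0.34/0.20) = 0.26028
D(P‖Q) = 0.2906 bits.

0.2906 bits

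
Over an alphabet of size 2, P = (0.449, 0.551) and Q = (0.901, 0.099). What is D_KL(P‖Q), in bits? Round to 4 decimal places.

D(P‖Q) = Σ p·log₂(p/q).
  0.449·log₂(0.449/0.901) = -0.45116
  0.551·log₂(0.551/0.099) = 1.36458
D(P‖Q) = 0.9134 bits.

0.9134 bits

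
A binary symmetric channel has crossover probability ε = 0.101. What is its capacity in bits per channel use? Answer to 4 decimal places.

0.5278 bits

Binary symmetric channel: C = 1 − h₂(ε) where h₂ is the binary entropy function.
h₂(0.101) = −0.101·log₂0.101 − 0.899·log₂0.899 = 0.4722.
C = 1 − 0.4722 = 0.5278 bits per channel use.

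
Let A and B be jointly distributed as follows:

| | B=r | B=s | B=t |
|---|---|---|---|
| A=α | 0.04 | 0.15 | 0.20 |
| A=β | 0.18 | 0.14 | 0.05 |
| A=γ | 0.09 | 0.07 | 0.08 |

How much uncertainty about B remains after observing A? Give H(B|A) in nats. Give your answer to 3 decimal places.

0.996 nats

Chain rule: H(B|A) = H(A,B) − H(A).
Marginals: p(A) = (0.3900, 0.3700, 0.2400), p(B) = (0.3100, 0.3600, 0.3300).
H(A,B) = 2.0738 nats; H(A) = 1.0776 nats.
H(B|A) = 2.0738 − 1.0776 = 0.996 nats.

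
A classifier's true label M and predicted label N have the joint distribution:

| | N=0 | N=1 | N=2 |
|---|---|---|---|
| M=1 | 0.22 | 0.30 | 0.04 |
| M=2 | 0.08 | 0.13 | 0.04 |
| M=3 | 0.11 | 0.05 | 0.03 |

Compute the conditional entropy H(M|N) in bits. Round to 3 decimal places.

Chain rule: H(M|N) = H(M,N) − H(N).
Marginals: p(M) = (0.5600, 0.2500, 0.1900), p(N) = (0.4100, 0.4800, 0.1100).
H(M,N) = 2.7655 bits; H(N) = 1.3859 bits.
H(M|N) = 2.7655 − 1.3859 = 1.380 bits.

1.380 bits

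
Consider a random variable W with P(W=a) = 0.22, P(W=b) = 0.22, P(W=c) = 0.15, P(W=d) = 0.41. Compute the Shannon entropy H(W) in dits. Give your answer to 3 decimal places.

H(W) = −Σ p·log₁₀ p.
  −(0.22)·log₁₀(0.22) = 0.1447
  −(0.22)·log₁₀(0.22) = 0.1447
  −(0.15)·log₁₀(0.15) = 0.1236
  −(0.41)·log₁₀(0.41) = 0.1588
Sum: 0.1447 + 0.1447 + 0.1236 + 0.1588 = 0.572 dits.

0.572 dits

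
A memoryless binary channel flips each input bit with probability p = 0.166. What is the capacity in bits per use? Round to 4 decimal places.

Binary symmetric channel: C = 1 − h₂(ε) where h₂ is the binary entropy function.
h₂(0.166) = −0.166·log₂0.166 − 0.834·log₂0.834 = 0.6485.
C = 1 − 0.6485 = 0.3515 bits per channel use.

0.3515 bits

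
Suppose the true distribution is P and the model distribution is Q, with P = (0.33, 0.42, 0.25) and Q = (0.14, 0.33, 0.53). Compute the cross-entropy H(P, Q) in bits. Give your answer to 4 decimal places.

1.8368 bits

H(P,Q) = −Σ p·log₂ q.
  −0.33·log₂(0.14) = 0.93605
  −0.42·log₂(0.33) = 0.67177
  −0.25·log₂(0.53) = 0.22898
H(P,Q) = 1.8368 bits.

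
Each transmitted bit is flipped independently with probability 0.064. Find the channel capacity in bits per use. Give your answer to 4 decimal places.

Binary symmetric channel: C = 1 − h₂(ε) where h₂ is the binary entropy function.
h₂(0.064) = −0.064·log₂0.064 − 0.936·log₂0.936 = 0.3431.
C = 1 − 0.3431 = 0.6569 bits per channel use.

0.6569 bits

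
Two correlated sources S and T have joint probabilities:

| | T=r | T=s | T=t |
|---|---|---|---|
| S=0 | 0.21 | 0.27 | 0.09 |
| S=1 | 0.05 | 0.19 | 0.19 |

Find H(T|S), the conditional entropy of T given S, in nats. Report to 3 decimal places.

0.996 nats

Chain rule: H(T|S) = H(S,T) − H(S).
Marginals: p(S) = (0.5700, 0.4300), p(T) = (0.2600, 0.4600, 0.2800).
H(S,T) = 1.6788 nats; H(S) = 0.6833 nats.
H(T|S) = 1.6788 − 0.6833 = 0.996 nats.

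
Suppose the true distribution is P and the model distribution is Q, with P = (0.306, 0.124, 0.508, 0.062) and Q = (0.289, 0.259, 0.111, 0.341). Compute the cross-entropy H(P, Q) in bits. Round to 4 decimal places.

2.4970 bits

H(P,Q) = −Σ p·log₂ q.
  −0.306·log₂(0.289) = 0.54800
  −0.124·log₂(0.259) = 0.24167
  −0.508·log₂(0.111) = 1.61106
  −0.062·log₂(0.341) = 0.09623
H(P,Q) = 2.4970 bits.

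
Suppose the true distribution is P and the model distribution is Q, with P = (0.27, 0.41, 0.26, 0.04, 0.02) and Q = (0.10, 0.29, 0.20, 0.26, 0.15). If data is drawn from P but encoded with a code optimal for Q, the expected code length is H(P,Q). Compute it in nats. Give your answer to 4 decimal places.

H(P,Q) = −Σ p·ln q.
  −0.27·ln(0.10) = 0.62170
  −0.41·ln(0.29) = 0.50753
  −0.26·ln(0.20) = 0.41845
  −0.04·ln(0.26) = 0.05388
  −0.02·ln(0.15) = 0.03794
H(P,Q) = 1.6395 nats.

1.6395 nats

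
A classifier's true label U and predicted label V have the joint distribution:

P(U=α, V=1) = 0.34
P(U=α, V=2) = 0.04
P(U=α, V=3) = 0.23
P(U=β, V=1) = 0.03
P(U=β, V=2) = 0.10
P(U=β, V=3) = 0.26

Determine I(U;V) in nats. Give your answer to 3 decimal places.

Marginals: p(U) = (0.6100, 0.3900), p(V) = (0.3700, 0.1400, 0.4900).
I(U;V) = H(U) + H(V) − H(U,V).
H(U) = 0.6687, H(V) = 0.9927, H(U,V) = 1.5193.
I(U;V) = 0.6687 + 0.9927 − 1.5193 = 0.142 nats.

0.142 nats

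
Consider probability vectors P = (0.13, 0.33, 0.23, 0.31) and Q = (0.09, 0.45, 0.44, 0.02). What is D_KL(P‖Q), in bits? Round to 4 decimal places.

D(P‖Q) = Σ p·log₂(p/q).
  0.13·log₂(0.13/0.09) = 0.06897
  0.33·log₂(0.33/0.45) = -0.14766
  0.23·log₂(0.23/0.44) = -0.21525
  0.31·log₂(0.31/0.02) = 1.22580
D(P‖Q) = 0.9319 bits.

0.9319 bits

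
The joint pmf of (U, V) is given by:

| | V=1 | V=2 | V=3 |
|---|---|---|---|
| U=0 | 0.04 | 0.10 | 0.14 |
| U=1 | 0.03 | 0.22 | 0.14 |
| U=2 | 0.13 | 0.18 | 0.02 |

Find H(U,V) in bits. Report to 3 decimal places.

H(U,V) = −Σ p(x,y)·log₂ p(x,y) over all 9 cells.
  cell (0,1): −0.04·log₂0.04 = 0.1858
  cell (0,2): −0.10·log₂0.10 = 0.3322
  cell (0,3): −0.14·log₂0.14 = 0.3971
  cell (1,1): −0.03·log₂0.03 = 0.1518
  cell (1,2): −0.22·log₂0.22 = 0.4806
  cell (1,3): −0.14·log₂0.14 = 0.3971
  cell (2,1): −0.13·log₂0.13 = 0.3826
  cell (2,2): −0.18·log₂0.18 = 0.4453
  cell (2,3): −0.02·log₂0.02 = 0.1129
Sum = 2.885 bits.

2.885 bits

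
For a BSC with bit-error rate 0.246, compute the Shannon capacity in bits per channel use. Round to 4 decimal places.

Binary symmetric channel: C = 1 − h₂(ε) where h₂ is the binary entropy function.
h₂(0.246) = −0.246·log₂0.246 − 0.754·log₂0.754 = 0.8049.
C = 1 − 0.8049 = 0.1951 bits per channel use.

0.1951 bits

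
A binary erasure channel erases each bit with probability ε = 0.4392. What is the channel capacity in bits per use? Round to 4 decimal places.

Binary erasure channel: capacity C = 1 − ε.
C = 1 − 0.4392 = 0.5608 bits per channel use.

0.5608 bits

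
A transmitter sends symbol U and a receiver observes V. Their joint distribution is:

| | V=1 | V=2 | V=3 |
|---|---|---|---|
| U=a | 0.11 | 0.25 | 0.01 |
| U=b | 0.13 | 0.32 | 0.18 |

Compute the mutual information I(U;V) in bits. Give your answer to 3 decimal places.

Marginals: p(U) = (0.3700, 0.6300), p(V) = (0.2400, 0.5700, 0.1900).
I(U;V) = Σ p(x,y)·log₂[p(x,y)/(p(x)p(y))].
  (a,1): 0.11·log₂(1.2387) = 0.0340
  (a,2): 0.25·log₂(1.1854) = 0.0613
  (a,3): 0.01·log₂(0.1422) = -0.0281
  (b,1): 0.13·log₂(0.8598) = -0.0283
  (b,2): 0.32·log₂(0.8911) = -0.0532
  (b,3): 0.18·log₂(1.5038) = 0.1059
Sum = 0.092 bits.

0.092 bits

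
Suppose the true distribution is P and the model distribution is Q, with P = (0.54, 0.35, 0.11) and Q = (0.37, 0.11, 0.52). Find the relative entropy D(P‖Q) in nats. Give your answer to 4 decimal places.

D(P‖Q) = Σ p·ln(p/q).
  0.54·ln(0.54/0.37) = 0.20416
  0.35·ln(0.35/0.11) = 0.40511
  0.11·ln(0.11/0.52) = -0.17087
D(P‖Q) = 0.4384 nats.

0.4384 nats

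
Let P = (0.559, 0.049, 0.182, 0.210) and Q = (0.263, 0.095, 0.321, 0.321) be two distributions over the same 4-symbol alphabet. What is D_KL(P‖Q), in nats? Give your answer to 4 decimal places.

D(P‖Q) = Σ p·ln(p/q).
  0.559·ln(0.559/0.263) = 0.42148
  0.049·ln(0.049/0.095) = -0.03244
  0.182·ln(0.182/0.321) = -0.10327
  0.210·ln(0.210/0.321) = -0.08911
D(P‖Q) = 0.1967 nats.

0.1967 nats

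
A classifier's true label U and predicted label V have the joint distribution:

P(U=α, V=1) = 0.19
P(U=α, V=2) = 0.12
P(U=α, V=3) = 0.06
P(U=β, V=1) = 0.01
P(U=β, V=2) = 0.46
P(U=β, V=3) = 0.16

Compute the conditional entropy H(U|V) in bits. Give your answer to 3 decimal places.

Chain rule: H(U|V) = H(U,V) − H(V).
Marginals: p(U) = (0.3700, 0.6300), p(V) = (0.2000, 0.5800, 0.2200).
H(U,V) = 2.0706 bits; H(V) = 1.4008 bits.
H(U|V) = 2.0706 − 1.4008 = 0.670 bits.

0.670 bits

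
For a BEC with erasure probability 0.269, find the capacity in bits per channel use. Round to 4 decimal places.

Binary erasure channel: capacity C = 1 − ε.
C = 1 − 0.269 = 0.7310 bits per channel use.

0.7310 bits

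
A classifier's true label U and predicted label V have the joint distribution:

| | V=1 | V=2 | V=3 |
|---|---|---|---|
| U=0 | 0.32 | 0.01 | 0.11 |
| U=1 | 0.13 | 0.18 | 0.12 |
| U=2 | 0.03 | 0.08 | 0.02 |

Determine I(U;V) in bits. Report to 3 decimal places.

0.252 bits

Marginals: p(U) = (0.4400, 0.4300, 0.1300), p(V) = (0.4800, 0.2700, 0.2500).
I(U;V) = Σ p(x,y)·log₂[p(x,y)/(p(x)p(y))].
  (0,1): 0.32·log₂(1.5152) = 0.1918
  (0,2): 0.01·log₂(0.0842) = -0.0357
  (0,3): 0.11·log₂(1.0000) = 0.0000
  (1,1): 0.13·log₂(0.6298) = -0.0867
  (1,2): 0.18·log₂(1.5504) = 0.1139
  (1,3): 0.12·log₂(1.1163) = 0.0190
  (2,1): 0.03·log₂(0.4808) = -0.0317
  (2,2): 0.08·log₂(2.2792) = 0.0951
  (2,3): 0.02·log₂(0.6154) = -0.0140
Sum = 0.252 bits.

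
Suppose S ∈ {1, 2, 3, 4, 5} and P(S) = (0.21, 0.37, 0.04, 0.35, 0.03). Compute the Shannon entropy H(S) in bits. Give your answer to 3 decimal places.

H(S) = −Σ p·log₂ p.
  −(0.21)·log₂(0.21) = 0.4728
  −(0.37)·log₂(0.37) = 0.5307
  −(0.04)·log₂(0.04) = 0.1858
  −(0.35)·log₂(0.35) = 0.5301
  −(0.03)·log₂(0.03) = 0.1518
Sum: 0.4728 + 0.5307 + 0.1858 + 0.5301 + 0.1518 = 1.871 bits.

1.871 bits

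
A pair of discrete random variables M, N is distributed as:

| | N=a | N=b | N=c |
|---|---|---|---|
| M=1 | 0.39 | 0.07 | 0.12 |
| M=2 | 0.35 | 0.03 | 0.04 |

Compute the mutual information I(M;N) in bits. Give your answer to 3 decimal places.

Marginals: p(M) = (0.5800, 0.4200), p(N) = (0.7400, 0.1000, 0.1600).
I(M;N) = Σ p(x,y)·log₂[p(x,y)/(p(x)p(y))].
  (1,a): 0.39·log₂(0.9087) = -0.0539
  (1,b): 0.07·log₂(1.2069) = 0.0190
  (1,c): 0.12·log₂(1.2931) = 0.0445
  (2,a): 0.35·log₂(1.1261) = 0.0600
  (2,b): 0.03·log₂(0.7143) = -0.0146
  (2,c): 0.04·log₂(0.5952) = -0.0299
Sum = 0.025 bits.

0.025 bits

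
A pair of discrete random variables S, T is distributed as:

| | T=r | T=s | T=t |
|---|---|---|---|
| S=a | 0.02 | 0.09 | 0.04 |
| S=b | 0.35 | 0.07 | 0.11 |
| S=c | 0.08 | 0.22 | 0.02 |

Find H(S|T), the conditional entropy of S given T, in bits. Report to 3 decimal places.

Marginals: p(S) = (0.1500, 0.5300, 0.3200), p(T) = (0.4500, 0.3800, 0.1700).
H(S|T) = Σ p(T) · H(S|T=·).
  T=r: p=0.4500, H(S|T=r) = 0.9246
  T=s: p=0.3800, H(S|T=s) = 1.3982
  T=t: p=0.1700, H(S|T=t) = 1.2608
Weighted sum = 1.162 bits.

1.162 bits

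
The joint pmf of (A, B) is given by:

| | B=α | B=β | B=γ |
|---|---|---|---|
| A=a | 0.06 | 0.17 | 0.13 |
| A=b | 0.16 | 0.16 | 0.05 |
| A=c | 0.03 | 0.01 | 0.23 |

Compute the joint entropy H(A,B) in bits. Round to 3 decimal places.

2.829 bits

H(A,B) = −Σ p(x,y)·log₂ p(x,y) over all 9 cells.
  cell (a,α): −0.06·log₂0.06 = 0.2435
  cell (a,β): −0.17·log₂0.17 = 0.4346
  cell (a,γ): −0.13·log₂0.13 = 0.3826
  cell (b,α): −0.16·log₂0.16 = 0.4230
  cell (b,β): −0.16·log₂0.16 = 0.4230
  cell (b,γ): −0.05·log₂0.05 = 0.2161
  cell (c,α): −0.03·log₂0.03 = 0.1518
  cell (c,β): −0.01·log₂0.01 = 0.0664
  cell (c,γ): −0.23·log₂0.23 = 0.4877
Sum = 2.829 bits.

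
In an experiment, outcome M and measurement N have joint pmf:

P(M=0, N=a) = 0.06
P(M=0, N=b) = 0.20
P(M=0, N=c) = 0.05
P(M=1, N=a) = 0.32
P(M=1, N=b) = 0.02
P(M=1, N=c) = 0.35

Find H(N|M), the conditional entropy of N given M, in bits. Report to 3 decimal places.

1.200 bits

Marginals: p(M) = (0.3100, 0.6900), p(N) = (0.3800, 0.2200, 0.4000).
H(N|M) = Σ p(M) · H(N|M=·).
  M=0: p=0.3100, H(N|M=0) = 1.2910
  M=1: p=0.6900, H(N|M=1) = 1.1589
Weighted sum = 1.200 bits.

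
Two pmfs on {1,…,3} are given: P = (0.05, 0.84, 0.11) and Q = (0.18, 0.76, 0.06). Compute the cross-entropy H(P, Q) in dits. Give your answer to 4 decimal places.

0.2718 dits

H(P,Q) = −Σ p·log₁₀ q.
  −0.05·log₁₀(0.18) = 0.03724
  −0.84·log₁₀(0.76) = 0.10012
  −0.11·log₁₀(0.06) = 0.13440
H(P,Q) = 0.2718 dits.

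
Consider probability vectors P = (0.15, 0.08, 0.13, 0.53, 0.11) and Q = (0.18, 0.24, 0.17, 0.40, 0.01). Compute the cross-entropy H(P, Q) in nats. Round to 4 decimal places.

H(P,Q) = −Σ p·ln q.
  −0.15·ln(0.18) = 0.25722
  −0.08·ln(0.24) = 0.11417
  −0.13·ln(0.17) = 0.23035
  −0.53·ln(0.40) = 0.48563
  −0.11·ln(0.01) = 0.50657
H(P,Q) = 1.5939 nats.

1.5939 nats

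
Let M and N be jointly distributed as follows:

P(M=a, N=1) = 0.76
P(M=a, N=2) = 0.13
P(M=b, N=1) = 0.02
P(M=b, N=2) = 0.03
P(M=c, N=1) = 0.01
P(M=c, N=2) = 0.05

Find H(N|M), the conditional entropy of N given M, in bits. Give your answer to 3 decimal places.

Chain rule: H(N|M) = H(M,N) − H(M).
Marginals: p(M) = (0.8900, 0.0500, 0.0600), p(N) = (0.7900, 0.2100).
H(M,N) = 1.2307 bits; H(M) = 0.6093 bits.
H(N|M) = 1.2307 − 0.6093 = 0.621 bits.

0.621 bits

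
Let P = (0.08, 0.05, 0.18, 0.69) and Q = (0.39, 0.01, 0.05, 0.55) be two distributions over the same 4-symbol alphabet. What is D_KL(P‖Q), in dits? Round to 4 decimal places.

0.1480 dits

D(P‖Q) = Σ p·log₁₀(p/q).
  0.08·log₁₀(0.08/0.39) = -0.05504
  0.05·log₁₀(0.05/0.01) = 0.03495
  0.18·log₁₀(0.18/0.05) = 0.10013
  0.69·log₁₀(0.69/0.55) = 0.06796
D(P‖Q) = 0.1480 dits.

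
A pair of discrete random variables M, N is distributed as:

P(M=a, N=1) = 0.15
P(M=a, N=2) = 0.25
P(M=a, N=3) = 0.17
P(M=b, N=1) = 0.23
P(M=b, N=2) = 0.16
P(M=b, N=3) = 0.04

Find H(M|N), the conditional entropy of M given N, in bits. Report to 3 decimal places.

0.911 bits

Chain rule: H(M|N) = H(M,N) − H(N).
Marginals: p(M) = (0.5700, 0.4300), p(N) = (0.3800, 0.4100, 0.2100).
H(M,N) = 2.4416 bits; H(N) = 1.5307 bits.
H(M|N) = 2.4416 − 1.5307 = 0.911 bits.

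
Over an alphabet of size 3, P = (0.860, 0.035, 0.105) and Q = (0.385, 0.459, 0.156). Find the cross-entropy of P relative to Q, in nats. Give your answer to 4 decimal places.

1.0432 nats

H(P,Q) = −Σ p·ln q.
  −0.860·ln(0.385) = 0.82088
  −0.035·ln(0.459) = 0.02725
  −0.105·ln(0.156) = 0.19508
H(P,Q) = 1.0432 nats.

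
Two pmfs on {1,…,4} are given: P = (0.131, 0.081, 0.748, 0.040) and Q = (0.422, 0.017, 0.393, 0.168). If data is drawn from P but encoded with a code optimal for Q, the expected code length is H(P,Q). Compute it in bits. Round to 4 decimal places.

H(P,Q) = −Σ p·log₂ q.
  −0.131·log₂(0.422) = 0.16305
  −0.081·log₂(0.017) = 0.47614
  −0.748·log₂(0.393) = 1.00785
  −0.040·log₂(0.168) = 0.10294
H(P,Q) = 1.7500 bits.

1.7500 bits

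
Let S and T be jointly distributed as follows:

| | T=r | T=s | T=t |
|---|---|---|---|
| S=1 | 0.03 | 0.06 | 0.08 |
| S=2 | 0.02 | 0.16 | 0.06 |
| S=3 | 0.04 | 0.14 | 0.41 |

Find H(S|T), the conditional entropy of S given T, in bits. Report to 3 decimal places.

1.259 bits

Marginals: p(S) = (0.1700, 0.2400, 0.5900), p(T) = (0.0900, 0.3600, 0.5500).
H(S|T) = Σ p(T) · H(S|T=·).
  T=r: p=0.0900, H(S|T=r) = 1.5305
  T=s: p=0.3600, H(S|T=s) = 1.4807
  T=t: p=0.5500, H(S|T=t) = 1.0692
Weighted sum = 1.259 bits.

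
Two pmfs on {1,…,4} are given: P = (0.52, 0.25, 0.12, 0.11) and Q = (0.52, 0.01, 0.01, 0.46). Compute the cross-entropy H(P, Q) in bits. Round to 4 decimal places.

3.0720 bits

H(P,Q) = −Σ p·log₂ q.
  −0.52·log₂(0.52) = 0.49058
  −0.25·log₂(0.01) = 1.66096
  −0.12·log₂(0.01) = 0.79726
  −0.11·log₂(0.46) = 0.12323
H(P,Q) = 3.0720 bits.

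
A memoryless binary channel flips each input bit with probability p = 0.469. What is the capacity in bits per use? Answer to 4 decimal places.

Binary symmetric channel: C = 1 − h₂(ε) where h₂ is the binary entropy function.
h₂(0.469) = −0.469·log₂0.469 − 0.531·log₂0.531 = 0.9972.
C = 1 − 0.9972 = 0.0028 bits per channel use.

0.0028 bits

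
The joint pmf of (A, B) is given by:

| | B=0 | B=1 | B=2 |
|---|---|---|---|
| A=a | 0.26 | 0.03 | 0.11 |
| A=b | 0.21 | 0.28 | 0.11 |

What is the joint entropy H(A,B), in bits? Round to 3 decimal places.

H(A,B) = −Σ p(x,y)·log₂ p(x,y) over all 6 cells.
  cell (a,0): −0.26·log₂0.26 = 0.5053
  cell (a,1): −0.03·log₂0.03 = 0.1518
  cell (a,2): −0.11·log₂0.11 = 0.3503
  cell (b,0): −0.21·log₂0.21 = 0.4728
  cell (b,1): −0.28·log₂0.28 = 0.5142
  cell (b,2): −0.11·log₂0.11 = 0.3503
Sum = 2.345 bits.

2.345 bits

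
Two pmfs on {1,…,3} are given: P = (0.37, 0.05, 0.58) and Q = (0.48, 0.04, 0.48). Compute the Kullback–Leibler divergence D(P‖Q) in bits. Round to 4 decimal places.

D(P‖Q) = Σ p·log₂(p/q).
  0.37·log₂(0.37/0.48) = -0.13894
  0.05·log₂(0.05/0.04) = 0.01610
  0.58·log₂(0.58/0.48) = 0.15835
D(P‖Q) = 0.0355 bits.

0.0355 bits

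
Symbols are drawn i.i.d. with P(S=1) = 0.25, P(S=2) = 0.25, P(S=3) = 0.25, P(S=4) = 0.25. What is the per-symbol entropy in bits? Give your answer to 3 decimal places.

H(S) = −Σ p·log₂ p.
  −(0.25)·log₂(0.25) = 0.5000
  −(0.25)·log₂(0.25) = 0.5000
  −(0.25)·log₂(0.25) = 0.5000
  −(0.25)·log₂(0.25) = 0.5000
Sum: 0.5000 + 0.5000 + 0.5000 + 0.5000 = 2.000 bits.

2.000 bits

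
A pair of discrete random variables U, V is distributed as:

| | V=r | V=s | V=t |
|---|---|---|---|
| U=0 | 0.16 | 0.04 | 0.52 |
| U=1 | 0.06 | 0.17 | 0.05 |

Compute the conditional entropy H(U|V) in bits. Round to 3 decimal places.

Marginals: p(U) = (0.7200, 0.2800), p(V) = (0.2200, 0.2100, 0.5700).
H(U|V) = Σ p(V) · H(U|V=·).
  V=r: p=0.2200, H(U|V=r) = 0.8454
  V=s: p=0.2100, H(U|V=s) = 0.7025
  V=t: p=0.5700, H(U|V=t) = 0.4288
Weighted sum = 0.578 bits.

0.578 bits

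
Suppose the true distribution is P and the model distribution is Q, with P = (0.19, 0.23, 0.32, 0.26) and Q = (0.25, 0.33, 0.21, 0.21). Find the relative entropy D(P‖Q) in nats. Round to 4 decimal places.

D(P‖Q) = Σ p·ln(p/q).
  0.19·ln(0.19/0.25) = -0.05214
  0.23·ln(0.23/0.33) = -0.08303
  0.32·ln(0.32/0.21) = 0.13479
  0.26·ln(0.26/0.21) = 0.05553
D(P‖Q) = 0.0551 nats.

0.0551 nats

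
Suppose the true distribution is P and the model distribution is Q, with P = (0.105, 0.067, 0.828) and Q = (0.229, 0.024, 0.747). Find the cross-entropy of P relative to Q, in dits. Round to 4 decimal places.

H(P,Q) = −Σ p·log₁₀ q.
  −0.105·log₁₀(0.229) = 0.06722
  −0.067·log₁₀(0.024) = 0.10853
  −0.828·log₁₀(0.747) = 0.10489
H(P,Q) = 0.2806 dits.

0.2806 dits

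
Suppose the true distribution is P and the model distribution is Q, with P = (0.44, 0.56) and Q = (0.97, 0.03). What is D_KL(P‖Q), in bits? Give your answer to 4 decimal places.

D(P‖Q) = Σ p·log₂(p/q).
  0.44·log₂(0.44/0.97) = -0.50181
  0.56·log₂(0.56/0.03) = 2.36454
D(P‖Q) = 1.8627 bits.

1.8627 bits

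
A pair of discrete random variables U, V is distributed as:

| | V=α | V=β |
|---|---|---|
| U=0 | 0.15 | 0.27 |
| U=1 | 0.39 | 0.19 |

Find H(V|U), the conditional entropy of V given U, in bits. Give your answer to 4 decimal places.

0.9241 bits

Marginals: p(U) = (0.4200, 0.5800), p(V) = (0.5400, 0.4600).
H(V|U) = Σ p(U) · H(V|U=·).
  U=0: p=0.4200, H(V|U=0) = 0.9403
  U=1: p=0.5800, H(V|U=1) = 0.9124
Weighted sum = 0.9241 bits.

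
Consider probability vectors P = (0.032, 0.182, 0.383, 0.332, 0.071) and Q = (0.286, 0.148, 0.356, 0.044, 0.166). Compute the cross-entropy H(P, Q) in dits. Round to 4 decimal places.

H(P,Q) = −Σ p·log₁₀ q.
  −0.032·log₁₀(0.286) = 0.01740
  −0.182·log₁₀(0.148) = 0.15101
  −0.383·log₁₀(0.356) = 0.17179
  −0.332·log₁₀(0.044) = 0.45037
  −0.071·log₁₀(0.166) = 0.05537
H(P,Q) = 0.8459 dits.

0.8459 dits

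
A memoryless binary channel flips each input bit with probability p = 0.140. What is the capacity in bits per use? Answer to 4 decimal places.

0.4158 bits

Binary symmetric channel: C = 1 − h₂(ε) where h₂ is the binary entropy function.
h₂(0.140) = −0.140·log₂0.140 − 0.860·log₂0.860 = 0.5842.
C = 1 − 0.5842 = 0.4158 bits per channel use.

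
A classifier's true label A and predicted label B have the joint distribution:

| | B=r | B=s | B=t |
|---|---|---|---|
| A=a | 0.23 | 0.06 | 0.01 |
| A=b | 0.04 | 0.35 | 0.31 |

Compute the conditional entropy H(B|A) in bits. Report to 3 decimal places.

Chain rule: H(B|A) = H(A,B) − H(A).
Marginals: p(A) = (0.3000, 0.7000), p(B) = (0.2700, 0.4100, 0.3200).
H(A,B) = 2.0373 bits; H(A) = 0.8813 bits.
H(B|A) = 2.0373 − 0.8813 = 1.156 bits.

1.156 bits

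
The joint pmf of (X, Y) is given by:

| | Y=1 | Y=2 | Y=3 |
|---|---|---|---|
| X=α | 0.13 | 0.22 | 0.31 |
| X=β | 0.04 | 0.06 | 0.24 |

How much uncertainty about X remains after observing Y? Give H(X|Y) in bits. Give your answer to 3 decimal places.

Marginals: p(X) = (0.6600, 0.3400), p(Y) = (0.1700, 0.2800, 0.5500).
H(X|Y) = Σ p(Y) · H(X|Y=·).
  Y=1: p=0.1700, H(X|Y=1) = 0.7871
  Y=2: p=0.2800, H(X|Y=2) = 0.7496
  Y=3: p=0.5500, H(X|Y=3) = 0.9883
Weighted sum = 0.887 bits.

0.887 bits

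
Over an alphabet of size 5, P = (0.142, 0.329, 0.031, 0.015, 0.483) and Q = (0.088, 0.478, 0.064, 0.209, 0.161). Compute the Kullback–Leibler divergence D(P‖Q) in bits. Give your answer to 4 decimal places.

0.5968 bits

D(P‖Q) = Σ p·log₂(p/q).
  0.142·log₂(0.142/0.088) = 0.09802
  0.329·log₂(0.329/0.478) = -0.17731
  0.031·log₂(0.031/0.064) = -0.03242
  0.015·log₂(0.015/0.209) = -0.05701
  0.483·log₂(0.483/0.161) = 0.76554
D(P‖Q) = 0.5968 bits.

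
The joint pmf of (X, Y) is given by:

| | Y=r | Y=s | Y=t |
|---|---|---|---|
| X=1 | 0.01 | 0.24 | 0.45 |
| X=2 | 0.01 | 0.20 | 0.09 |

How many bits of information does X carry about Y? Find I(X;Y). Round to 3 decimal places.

Marginals: p(X) = (0.7000, 0.3000), p(Y) = (0.0200, 0.4400, 0.5400).
I(X;Y) = Σ p(x,y)·log₂[p(x,y)/(p(x)p(y))].
  (1,r): 0.01·log₂(0.7143) = -0.0049
  (1,s): 0.24·log₂(0.7792) = -0.0864
  (1,t): 0.45·log₂(1.1905) = 0.1132
  (2,r): 0.01·log₂(1.6667) = 0.0074
  (2,s): 0.20·log₂(1.5152) = 0.1199
  (2,t): 0.09·log₂(0.5556) = -0.0763
Sum = 0.073 bits.

0.073 bits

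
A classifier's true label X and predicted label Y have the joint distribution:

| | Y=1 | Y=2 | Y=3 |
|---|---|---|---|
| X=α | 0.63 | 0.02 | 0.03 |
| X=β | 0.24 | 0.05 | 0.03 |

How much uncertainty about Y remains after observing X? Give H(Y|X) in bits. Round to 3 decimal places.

Chain rule: H(Y|X) = H(X,Y) − H(X).
Marginals: p(X) = (0.6800, 0.3200), p(Y) = (0.8700, 0.0700, 0.0600).
H(X,Y) = 1.5466 bits; H(X) = 0.9044 bits.
H(Y|X) = 1.5466 − 0.9044 = 0.642 bits.

0.642 bits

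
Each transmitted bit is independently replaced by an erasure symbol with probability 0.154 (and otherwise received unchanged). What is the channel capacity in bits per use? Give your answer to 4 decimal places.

0.8460 bits

Binary erasure channel: capacity C = 1 − ε.
C = 1 − 0.154 = 0.8460 bits per channel use.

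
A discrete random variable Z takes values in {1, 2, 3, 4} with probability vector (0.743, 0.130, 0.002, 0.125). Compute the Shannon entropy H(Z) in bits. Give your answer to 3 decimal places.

H(Z) = −Σ p·log₂ p.
  −(0.743)·log₂(0.743) = 0.3184
  −(0.130)·log₂(0.130) = 0.3826
  −(0.002)·log₂(0.002) = 0.0179
  −(0.125)·log₂(0.125) = 0.3750
Sum: 0.3184 + 0.3826 + 0.0179 + 0.3750 = 1.094 bits.

1.094 bits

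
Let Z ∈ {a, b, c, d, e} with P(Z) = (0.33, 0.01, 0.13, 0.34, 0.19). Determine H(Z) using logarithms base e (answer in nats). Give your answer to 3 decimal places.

1.359 nats

H(Z) = −Σ p·ln p.
  −(0.33)·ln(0.33) = 0.3659
  −(0.01)·ln(0.01) = 0.0461
  −(0.13)·ln(0.13) = 0.2652
  −(0.34)·ln(0.34) = 0.3668
  −(0.19)·ln(0.19) = 0.3155
Sum: 0.3659 + 0.0461 + 0.2652 + 0.3668 + 0.3155 = 1.359 nats.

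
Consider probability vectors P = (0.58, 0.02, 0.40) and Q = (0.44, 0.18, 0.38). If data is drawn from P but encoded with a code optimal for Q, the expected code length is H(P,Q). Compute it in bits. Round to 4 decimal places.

H(P,Q) = −Σ p·log₂ q.
  −0.58·log₂(0.44) = 0.68697
  −0.02·log₂(0.18) = 0.04948
  −0.40·log₂(0.38) = 0.55837
H(P,Q) = 1.2948 bits.

1.2948 bits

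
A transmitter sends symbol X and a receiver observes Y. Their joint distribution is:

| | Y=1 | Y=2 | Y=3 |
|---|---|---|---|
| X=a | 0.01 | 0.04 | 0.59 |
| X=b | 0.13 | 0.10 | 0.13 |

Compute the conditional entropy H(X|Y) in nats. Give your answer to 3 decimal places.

Marginals: p(X) = (0.6400, 0.3600), p(Y) = (0.1400, 0.1400, 0.7200).
H(X|Y) = Σ p(Y) · H(X|Y=·).
  Y=1: p=0.1400, H(X|Y=1) = 0.2573
  Y=2: p=0.1400, H(X|Y=2) = 0.5983
  Y=3: p=0.7200, H(X|Y=3) = 0.4722
Weighted sum = 0.460 nats.

0.460 nats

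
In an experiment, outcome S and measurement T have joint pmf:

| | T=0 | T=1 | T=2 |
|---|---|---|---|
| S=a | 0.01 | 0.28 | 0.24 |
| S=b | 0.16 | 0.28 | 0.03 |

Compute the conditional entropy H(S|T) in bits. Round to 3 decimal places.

Marginals: p(S) = (0.5300, 0.4700), p(T) = (0.1700, 0.5600, 0.2700).
H(S|T) = Σ p(T) · H(S|T=·).
  T=0: p=0.1700, H(S|T=0) = 0.3228
  T=1: p=0.5600, H(S|T=1) = 1.0000
  T=2: p=0.2700, H(S|T=2) = 0.5033
Weighted sum = 0.751 bits.

0.751 bits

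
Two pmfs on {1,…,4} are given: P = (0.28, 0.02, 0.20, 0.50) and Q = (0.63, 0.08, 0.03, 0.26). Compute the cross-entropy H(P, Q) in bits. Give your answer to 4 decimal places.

2.2430 bits

H(P,Q) = −Σ p·log₂ q.
  −0.28·log₂(0.63) = 0.18664
  −0.02·log₂(0.08) = 0.07288
  −0.20·log₂(0.03) = 1.01178
  −0.50·log₂(0.26) = 0.97171
H(P,Q) = 2.2430 bits.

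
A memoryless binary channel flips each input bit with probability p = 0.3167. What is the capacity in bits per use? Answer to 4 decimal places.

0.0992 bits

Binary symmetric channel: C = 1 − h₂(ε) where h₂ is the binary entropy function.
h₂(0.3167) = −0.3167·log₂0.3167 − 0.6833·log₂0.6833 = 0.9008.
C = 1 − 0.9008 = 0.0992 bits per channel use.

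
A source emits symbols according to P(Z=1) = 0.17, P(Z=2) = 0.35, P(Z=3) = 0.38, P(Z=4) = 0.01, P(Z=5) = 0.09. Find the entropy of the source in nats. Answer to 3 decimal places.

H(Z) = −Σ p·ln p.
  −(0.17)·ln(0.17) = 0.3012
  −(0.35)·ln(0.35) = 0.3674
  −(0.38)·ln(0.38) = 0.3677
  −(0.01)·ln(0.01) = 0.0461
  −(0.09)·ln(0.09) = 0.2167
Sum: 0.3012 + 0.3674 + 0.3677 + 0.0461 + 0.2167 = 1.299 nats.

1.299 nats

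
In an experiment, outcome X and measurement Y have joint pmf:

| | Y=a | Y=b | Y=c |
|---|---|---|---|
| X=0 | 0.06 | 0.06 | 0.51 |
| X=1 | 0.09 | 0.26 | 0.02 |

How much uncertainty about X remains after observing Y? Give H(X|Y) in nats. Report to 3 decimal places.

Chain rule: H(X|Y) = H(X,Y) − H(Y).
Marginals: p(X) = (0.6300, 0.3700), p(Y) = (0.1500, 0.3200, 0.5300).
H(X,Y) = 1.3262 nats; H(Y) = 0.9857 nats.
H(X|Y) = 1.3262 − 0.9857 = 0.341 nats.

0.341 nats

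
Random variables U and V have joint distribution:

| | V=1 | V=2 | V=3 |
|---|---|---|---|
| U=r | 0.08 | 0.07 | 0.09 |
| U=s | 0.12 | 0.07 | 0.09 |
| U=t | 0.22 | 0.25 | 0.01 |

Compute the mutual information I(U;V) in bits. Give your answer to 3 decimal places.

Marginals: p(U) = (0.2400, 0.2800, 0.4800), p(V) = (0.4200, 0.3900, 0.1900).
I(U;V) = Σ p(x,y)·log₂[p(x,y)/(p(x)p(y))].
  (r,1): 0.08·log₂(0.7937) = -0.0267
  (r,2): 0.07·log₂(0.7479) = -0.0293
  (r,3): 0.09·log₂(1.9737) = 0.0883
  (s,1): 0.12·log₂(1.0204) = 0.0035
  (s,2): 0.07·log₂(0.6410) = -0.0449
  (s,3): 0.09·log₂(1.6917) = 0.0683
  (t,1): 0.22·log₂(1.0913) = 0.0277
  (t,2): 0.25·log₂(1.3355) = 0.1043
  (t,3): 0.01·log₂(0.1096) = -0.0319
Sum = 0.159 bits.

0.159 bits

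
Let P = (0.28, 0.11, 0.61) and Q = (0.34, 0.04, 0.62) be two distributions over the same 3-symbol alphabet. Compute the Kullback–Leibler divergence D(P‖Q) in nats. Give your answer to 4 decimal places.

0.0470 nats

D(P‖Q) = Σ p·ln(p/q).
  0.28·ln(0.28/0.34) = -0.05436
  0.11·ln(0.11/0.04) = 0.11128
  0.61·ln(0.61/0.62) = -0.00992
D(P‖Q) = 0.0470 nats.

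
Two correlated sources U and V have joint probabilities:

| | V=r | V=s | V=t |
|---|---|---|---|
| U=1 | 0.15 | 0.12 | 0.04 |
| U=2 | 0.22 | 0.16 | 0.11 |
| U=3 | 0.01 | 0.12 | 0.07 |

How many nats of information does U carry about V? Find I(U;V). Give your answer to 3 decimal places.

Marginals: p(U) = (0.3100, 0.4900, 0.2000), p(V) = (0.3800, 0.4000, 0.2200).
I(U;V) = H(U) + H(V) − H(U,V).
H(U) = 1.0345, H(V) = 1.0673, H(U,V) = 2.0235.
I(U;V) = 1.0345 + 1.0673 − 2.0235 = 0.078 nats.

0.078 nats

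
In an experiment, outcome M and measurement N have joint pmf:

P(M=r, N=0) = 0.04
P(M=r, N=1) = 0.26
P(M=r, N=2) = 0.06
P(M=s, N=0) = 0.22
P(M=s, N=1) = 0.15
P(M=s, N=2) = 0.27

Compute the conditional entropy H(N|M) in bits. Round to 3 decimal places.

Marginals: p(M) = (0.3600, 0.6400), p(N) = (0.2600, 0.4100, 0.3300).
H(N|M) = Σ p(M) · H(N|M=·).
  M=r: p=0.3600, H(N|M=r) = 1.1221
  M=s: p=0.6400, H(N|M=s) = 1.5454
Weighted sum = 1.393 bits.

1.393 bits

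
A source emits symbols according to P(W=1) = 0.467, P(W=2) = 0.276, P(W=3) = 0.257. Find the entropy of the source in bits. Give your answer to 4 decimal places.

H(W) = −Σ p·log₂ p.
  −(0.467)·log₂(0.467) = 0.51300
  −(0.276)·log₂(0.276) = 0.51260
  −(0.257)·log₂(0.257) = 0.50376
Sum: 0.51300 + 0.51260 + 0.50376 = 1.5294 bits.

1.5294 bits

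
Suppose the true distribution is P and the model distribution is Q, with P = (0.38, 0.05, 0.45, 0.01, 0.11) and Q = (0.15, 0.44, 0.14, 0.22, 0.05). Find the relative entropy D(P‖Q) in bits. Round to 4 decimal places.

D(P‖Q) = Σ p·log₂(p/q).
  0.38·log₂(0.38/0.15) = 0.50959
  0.05·log₂(0.05/0.44) = -0.15688
  0.45·log₂(0.45/0.14) = 0.75802
  0.01·log₂(0.01/0.22) = -0.04459
  0.11·log₂(0.11/0.05) = 0.12513
D(P‖Q) = 1.1913 bits.

1.1913 bits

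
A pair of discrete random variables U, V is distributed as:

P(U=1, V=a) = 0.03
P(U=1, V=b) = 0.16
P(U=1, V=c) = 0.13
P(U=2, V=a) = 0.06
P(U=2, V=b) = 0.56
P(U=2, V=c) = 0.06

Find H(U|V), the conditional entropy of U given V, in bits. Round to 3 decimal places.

Chain rule: H(U|V) = H(U,V) − H(V).
Marginals: p(U) = (0.3200, 0.6800), p(V) = (0.0900, 0.7200, 0.1900).
H(U,V) = 1.9129 bits; H(V) = 1.1091 bits.
H(U|V) = 1.9129 − 1.1091 = 0.804 bits.

0.804 bits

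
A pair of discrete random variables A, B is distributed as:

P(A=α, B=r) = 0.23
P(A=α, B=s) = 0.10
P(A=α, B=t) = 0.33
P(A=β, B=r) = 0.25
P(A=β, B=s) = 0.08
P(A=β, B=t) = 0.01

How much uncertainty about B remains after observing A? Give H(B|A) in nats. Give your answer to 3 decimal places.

Marginals: p(A) = (0.6600, 0.3400), p(B) = (0.4800, 0.1800, 0.3400).
H(B|A) = Σ p(A) · H(B|A=·).
  A=α: p=0.6600, H(B|A=α) = 0.9999
  A=β: p=0.3400, H(B|A=β) = 0.6703
Weighted sum = 0.888 nats.

0.888 nats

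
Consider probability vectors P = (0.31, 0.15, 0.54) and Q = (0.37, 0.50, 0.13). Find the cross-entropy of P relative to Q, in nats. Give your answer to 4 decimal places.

H(P,Q) = −Σ p·ln q.
  −0.31·ln(0.37) = 0.30822
  −0.15·ln(0.50) = 0.10397
  −0.54·ln(0.13) = 1.10172
H(P,Q) = 1.5139 nats.

1.5139 nats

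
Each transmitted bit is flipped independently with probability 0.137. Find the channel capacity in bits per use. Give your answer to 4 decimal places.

0.4237 bits

Binary symmetric channel: C = 1 − h₂(ε) where h₂ is the binary entropy function.
h₂(0.137) = −0.137·log₂0.137 − 0.863·log₂0.863 = 0.5763.
C = 1 − 0.5763 = 0.4237 bits per channel use.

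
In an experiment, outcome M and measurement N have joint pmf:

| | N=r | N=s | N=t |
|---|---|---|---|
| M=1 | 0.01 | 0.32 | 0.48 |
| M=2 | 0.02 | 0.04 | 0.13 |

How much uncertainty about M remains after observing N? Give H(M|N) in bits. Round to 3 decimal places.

Marginals: p(M) = (0.8100, 0.1900), p(N) = (0.0300, 0.3600, 0.6100).
H(M|N) = Σ p(N) · H(M|N=·).
  N=r: p=0.0300, H(M|N=r) = 0.9183
  N=s: p=0.3600, H(M|N=s) = 0.5033
  N=t: p=0.6100, H(M|N=t) = 0.7474
Weighted sum = 0.665 bits.

0.665 bits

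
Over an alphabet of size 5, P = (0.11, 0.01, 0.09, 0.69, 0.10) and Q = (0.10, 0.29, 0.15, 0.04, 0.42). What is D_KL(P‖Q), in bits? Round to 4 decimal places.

2.5281 bits

D(P‖Q) = Σ p·log₂(p/q).
  0.11·log₂(0.11/0.10) = 0.01513
  0.01·log₂(0.01/0.29) = -0.04858
  0.09·log₂(0.09/0.15) = -0.06633
  0.69·log₂(0.69/0.04) = 2.83488
  0.10·log₂(0.10/0.42) = -0.20704
D(P‖Q) = 2.5281 bits.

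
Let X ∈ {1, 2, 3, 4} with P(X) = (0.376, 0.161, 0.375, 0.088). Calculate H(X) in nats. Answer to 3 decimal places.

1.244 nats

H(X) = −Σ p·ln p.
  −(0.376)·ln(0.376) = 0.3678
  −(0.161)·ln(0.161) = 0.2940
  −(0.375)·ln(0.375) = 0.3678
  −(0.088)·ln(0.088) = 0.2139
Sum: 0.3678 + 0.2940 + 0.3678 + 0.2139 = 1.244 nats.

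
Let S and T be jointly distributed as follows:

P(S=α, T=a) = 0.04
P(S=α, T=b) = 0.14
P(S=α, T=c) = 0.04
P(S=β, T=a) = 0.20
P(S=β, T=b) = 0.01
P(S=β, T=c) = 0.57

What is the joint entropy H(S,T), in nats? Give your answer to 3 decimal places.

1.221 nats

H(S,T) = −Σ p(x,y)·ln p(x,y) over all 6 cells.
  cell (α,a): −0.04·ln0.04 = 0.1288
  cell (α,b): −0.14·ln0.14 = 0.2753
  cell (α,c): −0.04·ln0.04 = 0.1288
  cell (β,a): −0.20·ln0.20 = 0.3219
  cell (β,b): −0.01·ln0.01 = 0.0461
  cell (β,c): −0.57·ln0.57 = 0.3204
Sum = 1.221 nats.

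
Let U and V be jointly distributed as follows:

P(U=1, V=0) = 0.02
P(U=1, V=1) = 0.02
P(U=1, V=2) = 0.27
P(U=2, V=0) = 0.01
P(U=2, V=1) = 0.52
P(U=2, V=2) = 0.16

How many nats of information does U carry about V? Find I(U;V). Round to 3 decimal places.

Marginals: p(U) = (0.3100, 0.6900), p(V) = (0.0300, 0.5400, 0.4300).
I(U;V) = Σ p(x,y)·ln[p(x,y)/(p(x)p(y))].
  (1,0): 0.02·ln(2.1505) = 0.0153
  (1,1): 0.02·ln(0.1195) = -0.0425
  (1,2): 0.27·ln(2.0255) = 0.1906
  (2,0): 0.01·ln(0.4831) = -0.0073
  (2,1): 0.52·ln(1.3956) = 0.1733
  (2,2): 0.16·ln(0.5393) = -0.0988
Sum = 0.231 nats.

0.231 nats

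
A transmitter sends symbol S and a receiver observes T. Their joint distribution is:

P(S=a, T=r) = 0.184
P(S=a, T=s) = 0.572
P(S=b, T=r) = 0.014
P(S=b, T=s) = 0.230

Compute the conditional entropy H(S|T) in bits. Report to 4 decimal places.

0.7663 bits

Chain rule: H(S|T) = H(S,T) − H(T).
Marginals: p(S) = (0.7560, 0.2440), p(T) = (0.1980, 0.8020).
H(S,T) = 1.4842 bits; H(T) = 0.7179 bits.
H(S|T) = 1.4842 − 0.7179 = 0.7663 bits.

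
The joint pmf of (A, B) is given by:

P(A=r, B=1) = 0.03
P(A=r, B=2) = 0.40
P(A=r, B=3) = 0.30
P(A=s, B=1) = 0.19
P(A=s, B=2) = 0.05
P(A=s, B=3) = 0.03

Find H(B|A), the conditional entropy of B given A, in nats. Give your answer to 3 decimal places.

Marginals: p(A) = (0.7300, 0.2700), p(B) = (0.2200, 0.4500, 0.3300).
H(B|A) = Σ p(A) · H(B|A=·).
  A=r: p=0.7300, H(B|A=r) = 0.8263
  A=s: p=0.2700, H(B|A=s) = 0.8037
Weighted sum = 0.820 nats.

0.820 nats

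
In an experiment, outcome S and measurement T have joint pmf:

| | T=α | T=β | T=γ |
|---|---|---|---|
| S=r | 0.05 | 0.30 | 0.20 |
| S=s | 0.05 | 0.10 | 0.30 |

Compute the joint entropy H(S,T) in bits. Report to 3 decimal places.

2.271 bits

H(S,T) = −Σ p(x,y)·log₂ p(x,y) over all 6 cells.
  cell (r,α): −0.05·log₂0.05 = 0.2161
  cell (r,β): −0.30·log₂0.30 = 0.5211
  cell (r,γ): −0.20·log₂0.20 = 0.4644
  cell (s,α): −0.05·log₂0.05 = 0.2161
  cell (s,β): −0.10·log₂0.10 = 0.3322
  cell (s,γ): −0.30·log₂0.30 = 0.5211
Sum = 2.271 bits.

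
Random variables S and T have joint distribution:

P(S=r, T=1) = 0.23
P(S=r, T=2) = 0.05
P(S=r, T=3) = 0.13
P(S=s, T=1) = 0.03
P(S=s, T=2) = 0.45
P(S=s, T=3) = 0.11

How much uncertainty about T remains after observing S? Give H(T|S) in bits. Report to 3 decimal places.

Chain rule: H(T|S) = H(S,T) − H(S).
Marginals: p(S) = (0.4100, 0.5900), p(T) = (0.2600, 0.5000, 0.2400).
H(S,T) = 2.1069 bits; H(S) = 0.9765 bits.
H(T|S) = 2.1069 − 0.9765 = 1.130 bits.

1.130 bits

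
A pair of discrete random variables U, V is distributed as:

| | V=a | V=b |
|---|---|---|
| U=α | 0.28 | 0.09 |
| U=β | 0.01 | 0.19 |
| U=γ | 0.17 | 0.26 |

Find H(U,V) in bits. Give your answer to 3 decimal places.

2.288 bits

H(U,V) = −Σ p(x,y)·log₂ p(x,y) over all 6 cells.
  cell (α,a): −0.28·log₂0.28 = 0.5142
  cell (α,b): −0.09·log₂0.09 = 0.3127
  cell (β,a): −0.01·log₂0.01 = 0.0664
  cell (β,b): −0.19·log₂0.19 = 0.4552
  cell (γ,a): −0.17·log₂0.17 = 0.4346
  cell (γ,b): −0.26·log₂0.26 = 0.5053
Sum = 2.288 bits.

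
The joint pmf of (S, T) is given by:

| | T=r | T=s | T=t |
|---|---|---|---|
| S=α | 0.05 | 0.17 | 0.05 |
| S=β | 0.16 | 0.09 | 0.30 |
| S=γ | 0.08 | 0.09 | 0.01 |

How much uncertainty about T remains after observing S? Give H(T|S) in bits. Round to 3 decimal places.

1.364 bits

Chain rule: H(T|S) = H(S,T) − H(S).
Marginals: p(S) = (0.2700, 0.5500, 0.1800), p(T) = (0.2900, 0.3500, 0.3600).
H(S,T) = 2.7941 bits; H(S) = 1.4297 bits.
H(T|S) = 2.7941 − 1.4297 = 1.364 bits.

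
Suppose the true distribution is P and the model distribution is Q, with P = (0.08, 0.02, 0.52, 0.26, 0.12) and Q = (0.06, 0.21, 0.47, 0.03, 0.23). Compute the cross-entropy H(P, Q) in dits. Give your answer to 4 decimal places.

0.7544 dits

H(P,Q) = −Σ p·log₁₀ q.
  −0.08·log₁₀(0.06) = 0.09775
  −0.02·log₁₀(0.21) = 0.01356
  −0.52·log₁₀(0.47) = 0.17051
  −0.26·log₁₀(0.03) = 0.39595
  −0.12·log₁₀(0.23) = 0.07659
H(P,Q) = 0.7544 dits.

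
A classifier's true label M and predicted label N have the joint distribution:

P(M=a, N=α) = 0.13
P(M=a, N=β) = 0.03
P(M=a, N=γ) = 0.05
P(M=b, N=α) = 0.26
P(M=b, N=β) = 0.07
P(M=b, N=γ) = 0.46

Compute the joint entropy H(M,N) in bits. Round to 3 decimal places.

2.040 bits

H(M,N) = −Σ p(x,y)·log₂ p(x,y) over all 6 cells.
  cell (a,α): −0.13·log₂0.13 = 0.3826
  cell (a,β): −0.03·log₂0.03 = 0.1518
  cell (a,γ): −0.05·log₂0.05 = 0.2161
  cell (b,α): −0.26·log₂0.26 = 0.5053
  cell (b,β): −0.07·log₂0.07 = 0.2686
  cell (b,γ): −0.46·log₂0.46 = 0.5153
Sum = 2.040 bits.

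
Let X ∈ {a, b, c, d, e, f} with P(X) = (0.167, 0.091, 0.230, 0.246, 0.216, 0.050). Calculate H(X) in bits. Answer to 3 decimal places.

2.425 bits

H(X) = −Σ p·log₂ p.
  −(0.167)·log₂(0.167) = 0.4312
  −(0.091)·log₂(0.091) = 0.3147
  −(0.230)·log₂(0.230) = 0.4877
  −(0.246)·log₂(0.246) = 0.4977
  −(0.216)·log₂(0.216) = 0.4776
  −(0.050)·log₂(0.050) = 0.2161
Sum: 0.4312 + 0.3147 + 0.4877 + 0.4977 + 0.4776 + 0.2161 = 2.425 bits.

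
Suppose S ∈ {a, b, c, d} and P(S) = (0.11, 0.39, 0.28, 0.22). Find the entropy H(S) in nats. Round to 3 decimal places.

H(S) = −Σ p·ln p.
  −(0.11)·ln(0.11) = 0.2428
  −(0.39)·ln(0.39) = 0.3672
  −(0.28)·ln(0.28) = 0.3564
  −(0.22)·ln(0.22) = 0.3331
Sum: 0.2428 + 0.3672 + 0.3564 + 0.3331 = 1.300 nats.

1.300 nats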